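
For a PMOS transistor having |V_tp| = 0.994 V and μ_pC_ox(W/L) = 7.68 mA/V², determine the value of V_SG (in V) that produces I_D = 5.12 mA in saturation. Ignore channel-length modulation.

In saturation I_D = ½ k_p (V_SG − |V_tp|)², so V_SG − |V_tp| = √(2 I_D / k_p) = √(2 × 5.12 / 7.68) = 1.15 V.
V_SG = 0.994 + 1.15 = 2.15 V.

V_SG = 2.15 V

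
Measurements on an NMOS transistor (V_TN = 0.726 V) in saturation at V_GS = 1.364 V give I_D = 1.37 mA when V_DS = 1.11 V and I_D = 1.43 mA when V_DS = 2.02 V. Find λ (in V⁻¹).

With V_GS fixed, I_D ∝ (1 + λ V_DS) in saturation, so I_D2/I_D1 = (1 + λ V_DS2)/(1 + λ V_DS1).
1.43/1.37 = 1.044 = (1 + 2.02 λ)/(1 + 1.11 λ).
Solving: λ (I_D1 V_DS2 − I_D2 V_DS1) = I_D2 − I_D1, so λ = (1.43 − 1.37) / (1.37 × 2.02 − 1.43 × 1.11) = 0.06 / 1.18 = 0.0508 V⁻¹.

λ = 0.0508 V⁻¹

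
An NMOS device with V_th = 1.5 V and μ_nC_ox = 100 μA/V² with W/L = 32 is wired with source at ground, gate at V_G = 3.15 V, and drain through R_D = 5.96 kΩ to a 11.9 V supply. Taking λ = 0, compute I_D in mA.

I_D = 1.93 mA

V_GS = V_G = 3.15 V, so V_ov = 3.15 − 1.5 = 1.65 V.
k_n = μ_nC_ox · (W/L) = 3.2 mA/V².
Assume saturation: I_D = ½ k_n V_ov² = 0.5 × 3.2 × 1.65² = 4.36 mA, giving V_DS = V_DD − I_D R_D = 11.9 − 4.36 × 5.96 = -14.1 V.
But -14.1 V < V_ov = 1.65 V, so the device is actually in triode.
In triode I_D = k_n[V_ov V_DS − ½ V_DS²] and I_D = (V_DD − V_DS)/R_D. Equating: 9.54 V_DS² − 32.47 V_DS + 11.9 = 0, giving V_DS = 0.418 V (the root below V_ov).
I_D = (11.9 − 0.418) / 5.96 = 1.93 mA.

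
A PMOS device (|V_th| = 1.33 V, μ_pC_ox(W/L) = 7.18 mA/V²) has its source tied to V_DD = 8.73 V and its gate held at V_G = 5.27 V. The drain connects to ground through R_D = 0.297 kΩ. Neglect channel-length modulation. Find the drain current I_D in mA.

I_D = 16.3 mA

V_SG = V_DD − V_G = 8.73 − 5.27 = 3.46 V, so V_ov = 3.46 − 1.33 = 2.13 V.
Assume saturation: I_D = ½ k_p V_ov² = 0.5 × 7.18 × 2.13² = 16.3 mA, giving V_SD = V_DD − I_D R_D = 8.73 − 16.3 × 0.297 = 3.89 V.
V_SD = 3.89 V ≥ V_ov = 2.13 V, confirming saturation.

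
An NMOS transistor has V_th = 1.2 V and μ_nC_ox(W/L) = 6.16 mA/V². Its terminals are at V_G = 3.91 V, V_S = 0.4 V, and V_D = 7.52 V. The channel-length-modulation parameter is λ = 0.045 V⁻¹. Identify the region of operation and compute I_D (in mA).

Saturation; I_D = 21.7 mA

V_GS = V_G − V_S = 3.91 − 0.4 = 3.51 V; V_DS = V_D − V_S = 7.52 − 0.4 = 7.12 V.
V_ov = V_GS − V_th = 3.51 − 1.2 = 2.31 V.
Since V_DS = 7.12 V ≥ V_ov = 2.31 V, the device is in saturation.
I_D = ½ k_n V_ov² (1 + λ V_DS) = 0.5 × 6.16 × 2.31² × (1 + 0.045 × 7.12) = 21.7 mA.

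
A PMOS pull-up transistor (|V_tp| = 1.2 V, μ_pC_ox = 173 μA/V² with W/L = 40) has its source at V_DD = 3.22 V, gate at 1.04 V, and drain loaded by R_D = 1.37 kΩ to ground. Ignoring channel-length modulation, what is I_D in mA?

V_SG = V_DD − V_G = 3.22 − 1.04 = 2.18 V, so V_ov = 2.18 − 1.2 = 0.98 V.
k_p = μ_pC_ox · (W/L) = 6.92 mA/V².
Assume saturation: I_D = ½ k_p V_ov² = 0.5 × 6.92 × 0.98² = 3.32 mA, giving V_SD = V_DD − I_D R_D = 3.22 − 3.32 × 1.37 = -1.33 V.
But -1.33 V < V_ov = 0.98 V, so the device is actually in triode.
In triode I_D = k_p[V_ov V_SD − ½ V_SD²] and I_D = (V_DD − V_SD)/R_D. Equating: 4.74 V_SD² − 10.29 V_SD + 3.22 = 0, giving V_SD = 0.379 V (the root below V_ov).
I_D = (3.22 − 0.379) / 1.37 = 2.07 mA.

I_D = 2.07 mA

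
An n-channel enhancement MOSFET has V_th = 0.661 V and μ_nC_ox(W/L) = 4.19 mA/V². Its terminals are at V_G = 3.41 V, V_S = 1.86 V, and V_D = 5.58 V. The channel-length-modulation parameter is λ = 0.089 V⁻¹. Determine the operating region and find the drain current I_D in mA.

Saturation; I_D = 2.20 mA

V_GS = V_G − V_S = 3.41 − 1.86 = 1.55 V; V_DS = V_D − V_S = 5.58 − 1.86 = 3.72 V.
V_ov = V_GS − V_th = 1.55 − 0.661 = 0.889 V.
Since V_DS = 3.72 V ≥ V_ov = 0.889 V, the device is in saturation.
I_D = ½ k_n V_ov² (1 + λ V_DS) = 0.5 × 4.19 × 0.889² × (1 + 0.089 × 3.72) = 2.2 mA.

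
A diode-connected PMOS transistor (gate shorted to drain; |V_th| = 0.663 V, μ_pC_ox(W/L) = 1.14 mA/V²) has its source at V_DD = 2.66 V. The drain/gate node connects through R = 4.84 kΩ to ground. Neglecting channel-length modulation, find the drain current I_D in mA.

I_D = 0.270 mA

With gate tied to drain, V_SG = V_SD ≥ V_SG − |V_th|, so the device is in saturation.
KCL at the drain: ½ k_p (V_SG − |V_th|)² = (V_DD − V_SG)/R.
Let x = V_SG − 0.663. Then 2.76 x² + x − 1.997 = 0, giving x = 0.689 V (positive root), so V_SG = 1.35 V.
I_D = (V_DD − V_SG)/R = (2.66 − 1.35) / 4.84 = 0.27 mA.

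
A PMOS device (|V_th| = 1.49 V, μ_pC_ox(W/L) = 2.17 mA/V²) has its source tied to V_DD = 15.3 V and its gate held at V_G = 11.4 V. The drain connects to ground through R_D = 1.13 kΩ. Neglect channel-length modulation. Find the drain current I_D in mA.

V_SG = V_DD − V_G = 15.3 − 11.4 = 3.9 V, so V_ov = 3.9 − 1.49 = 2.41 V.
Assume saturation: I_D = ½ k_p V_ov² = 0.5 × 2.17 × 2.41² = 6.3 mA, giving V_SD = V_DD − I_D R_D = 15.3 − 6.3 × 1.13 = 8.18 V.
V_SD = 8.18 V ≥ V_ov = 2.41 V, confirming saturation.

I_D = 6.30 mA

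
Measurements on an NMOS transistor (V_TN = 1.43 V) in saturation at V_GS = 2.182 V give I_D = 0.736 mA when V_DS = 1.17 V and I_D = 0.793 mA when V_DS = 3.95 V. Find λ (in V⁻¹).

With V_GS fixed, I_D ∝ (1 + λ V_DS) in saturation, so I_D2/I_D1 = (1 + λ V_DS2)/(1 + λ V_DS1).
0.793/0.736 = 1.077 = (1 + 3.95 λ)/(1 + 1.17 λ).
Solving: λ (I_D1 V_DS2 − I_D2 V_DS1) = I_D2 − I_D1, so λ = (0.793 − 0.736) / (0.736 × 3.95 − 0.793 × 1.17) = 0.057 / 1.98 = 0.0288 V⁻¹.

λ = 0.0288 V⁻¹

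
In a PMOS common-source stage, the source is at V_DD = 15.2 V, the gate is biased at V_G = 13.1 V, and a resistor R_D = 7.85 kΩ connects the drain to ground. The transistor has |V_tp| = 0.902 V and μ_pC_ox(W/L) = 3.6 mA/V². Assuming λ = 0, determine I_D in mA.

V_SG = V_DD − V_G = 15.2 − 13.1 = 2.1 V, so V_ov = 2.1 − 0.902 = 1.2 V.
Assume saturation: I_D = ½ k_p V_ov² = 0.5 × 3.6 × 1.2² = 2.58 mA, giving V_SD = V_DD − I_D R_D = 15.2 − 2.58 × 7.85 = -5.08 V.
But -5.08 V < V_ov = 1.2 V, so the device is actually in triode.
In triode I_D = k_p[V_ov V_SD − ½ V_SD²] and I_D = (V_DD − V_SD)/R_D. Equating: 14.1 V_SD² − 34.86 V_SD + 15.2 = 0, giving V_SD = 0.566 V (the root below V_ov).
I_D = (15.2 − 0.566) / 7.85 = 1.86 mA.

I_D = 1.86 mA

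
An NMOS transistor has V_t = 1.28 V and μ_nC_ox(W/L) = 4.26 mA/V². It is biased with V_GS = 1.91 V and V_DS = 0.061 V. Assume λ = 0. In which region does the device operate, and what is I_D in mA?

Triode; I_D = 0.156 mA

V_ov = V_GS − V_t = 1.91 − 1.28 = 0.63 V.
Since V_DS = 0.061 V < V_ov = 0.63 V, the device is in the triode region.
I_D = k_n [V_ov · V_DS − ½ V_DS²] = 4.26 × [0.63 × 0.061 − 0.5 × 0.061²] = 0.156 mA.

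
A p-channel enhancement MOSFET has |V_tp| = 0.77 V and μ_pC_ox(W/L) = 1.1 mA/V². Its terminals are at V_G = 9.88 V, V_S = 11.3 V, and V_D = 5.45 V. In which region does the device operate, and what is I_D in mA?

Saturation; I_D = 0.232 mA

V_SG = V_S − V_G = 11.3 − 9.88 = 1.42 V; V_SD = V_S − V_D = 11.3 − 5.45 = 5.85 V.
V_ov = V_SG − |V_tp| = 1.42 − 0.77 = 0.65 V.
Since V_SD = 5.85 V ≥ V_ov = 0.65 V, the device is in saturation.
I_D = ½ k_p V_ov² = 0.5 × 1.1 × 0.65² = 0.232 mA.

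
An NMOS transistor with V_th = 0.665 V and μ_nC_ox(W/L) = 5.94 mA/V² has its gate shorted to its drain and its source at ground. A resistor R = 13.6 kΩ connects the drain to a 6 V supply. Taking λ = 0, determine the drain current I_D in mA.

I_D = 0.366 mA

With gate tied to drain, V_GS = V_DS ≥ V_GS − V_th, so the device is in saturation.
KCL at the drain: ½ k_n (V_GS − V_th)² = (V_DD − V_GS)/R.
Let x = V_GS − 0.665. Then 40.4 x² + x − 5.335 = 0, giving x = 0.351 V (positive root), so V_GS = 1.02 V.
I_D = (V_DD − V_GS)/R = (6 − 1.02) / 13.6 = 0.366 mA.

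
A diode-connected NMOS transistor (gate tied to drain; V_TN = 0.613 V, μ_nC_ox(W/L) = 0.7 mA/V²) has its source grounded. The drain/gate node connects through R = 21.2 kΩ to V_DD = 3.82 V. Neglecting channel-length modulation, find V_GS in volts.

V_GS = 1.21 V

With gate tied to drain, V_GS = V_DS ≥ V_GS − V_TN, so the device is in saturation.
KCL at the drain: ½ k_n (V_GS − V_TN)² = (V_DD − V_GS)/R.
Let x = V_GS − 0.613. Then 7.42 x² + x − 3.207 = 0, giving x = 0.593 V (positive root), so V_GS = 1.21 V.
I_D = (V_DD − V_GS)/R = (3.82 − 1.21) / 21.2 = 0.123 mA.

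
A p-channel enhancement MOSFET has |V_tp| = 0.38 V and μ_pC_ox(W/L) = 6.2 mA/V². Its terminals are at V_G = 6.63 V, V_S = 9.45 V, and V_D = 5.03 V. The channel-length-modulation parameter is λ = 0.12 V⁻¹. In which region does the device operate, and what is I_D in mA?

V_SG = V_S − V_G = 9.45 − 6.63 = 2.82 V; V_SD = V_S − V_D = 9.45 − 5.03 = 4.42 V.
V_ov = V_SG − |V_tp| = 2.82 − 0.38 = 2.44 V.
Since V_SD = 4.42 V ≥ V_ov = 2.44 V, the device is in saturation.
I_D = ½ k_p V_ov² (1 + λ V_SD) = 0.5 × 6.2 × 2.44² × (1 + 0.12 × 4.42) = 28.2 mA.

Saturation; I_D = 28.2 mA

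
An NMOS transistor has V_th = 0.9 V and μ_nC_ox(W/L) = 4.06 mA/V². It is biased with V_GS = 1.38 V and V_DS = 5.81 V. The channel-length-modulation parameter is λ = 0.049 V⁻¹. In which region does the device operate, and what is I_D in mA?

Saturation; I_D = 0.601 mA

V_ov = V_GS − V_th = 1.38 − 0.9 = 0.48 V.
Since V_DS = 5.81 V ≥ V_ov = 0.48 V, the device is in saturation.
I_D = ½ k_n V_ov² (1 + λ V_DS) = 0.5 × 4.06 × 0.48² × (1 + 0.049 × 5.81) = 0.601 mA.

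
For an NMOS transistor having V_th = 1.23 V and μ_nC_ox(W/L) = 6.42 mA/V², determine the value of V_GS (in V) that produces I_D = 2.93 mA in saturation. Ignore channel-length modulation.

In saturation I_D = ½ k_n (V_GS − V_th)², so V_GS − V_th = √(2 I_D / k_n) = √(2 × 2.93 / 6.42) = 0.955 V.
V_GS = 1.23 + 0.955 = 2.19 V.

V_GS = 2.19 V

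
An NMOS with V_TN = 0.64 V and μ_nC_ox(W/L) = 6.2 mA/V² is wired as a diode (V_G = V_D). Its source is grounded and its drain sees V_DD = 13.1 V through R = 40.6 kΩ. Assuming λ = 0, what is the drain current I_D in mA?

With gate tied to drain, V_GS = V_DS ≥ V_GS − V_TN, so the device is in saturation.
KCL at the drain: ½ k_n (V_GS − V_TN)² = (V_DD − V_GS)/R.
Let x = V_GS − 0.64. Then 126 x² + x − 12.46 = 0, giving x = 0.311 V (positive root), so V_GS = 0.951 V.
I_D = (V_DD − V_GS)/R = (13.1 − 0.951) / 40.6 = 0.299 mA.

I_D = 0.299 mA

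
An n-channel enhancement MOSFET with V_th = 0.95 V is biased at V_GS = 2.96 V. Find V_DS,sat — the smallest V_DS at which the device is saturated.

V_DS,sat = 2.01 V

The boundary between triode and saturation is V_DS = V_GS − V_th = V_ov.
V_ov = 2.96 − 0.95 = 2.01 V.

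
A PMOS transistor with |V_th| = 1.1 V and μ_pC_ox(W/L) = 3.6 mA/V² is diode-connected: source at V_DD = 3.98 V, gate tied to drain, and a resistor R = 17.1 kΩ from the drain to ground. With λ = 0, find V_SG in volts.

V_SG = 1.39 V

With gate tied to drain, V_SG = V_SD ≥ V_SG − |V_th|, so the device is in saturation.
KCL at the drain: ½ k_p (V_SG − |V_th|)² = (V_DD − V_SG)/R.
Let x = V_SG − 1.1. Then 30.8 x² + x − 2.88 = 0, giving x = 0.29 V (positive root), so V_SG = 1.39 V.
I_D = (V_DD − V_SG)/R = (3.98 − 1.39) / 17.1 = 0.151 mA.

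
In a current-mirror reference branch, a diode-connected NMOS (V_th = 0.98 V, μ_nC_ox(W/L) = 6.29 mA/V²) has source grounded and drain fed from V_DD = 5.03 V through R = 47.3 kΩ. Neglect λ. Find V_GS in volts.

V_GS = 1.14 V

With gate tied to drain, V_GS = V_DS ≥ V_GS − V_th, so the device is in saturation.
KCL at the drain: ½ k_n (V_GS − V_th)² = (V_DD − V_GS)/R.
Let x = V_GS − 0.98. Then 149 x² + x − 4.05 = 0, giving x = 0.162 V (positive root), so V_GS = 1.14 V.
I_D = (V_DD − V_GS)/R = (5.03 − 1.14) / 47.3 = 0.0822 mA.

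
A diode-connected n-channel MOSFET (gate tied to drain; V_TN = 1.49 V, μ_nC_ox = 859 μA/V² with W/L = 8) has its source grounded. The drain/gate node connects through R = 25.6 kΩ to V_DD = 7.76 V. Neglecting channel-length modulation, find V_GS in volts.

With gate tied to drain, V_GS = V_DS ≥ V_GS − V_TN, so the device is in saturation.
k_n = μ_nC_ox · (W/L) = 6.872 mA/V².
KCL at the drain: ½ k_n (V_GS − V_TN)² = (V_DD − V_GS)/R.
Let x = V_GS − 1.49. Then 88 x² + x − 6.27 = 0, giving x = 0.261 V (positive root), so V_GS = 1.75 V.
I_D = (V_DD − V_GS)/R = (7.76 − 1.75) / 25.6 = 0.235 mA.

V_GS = 1.75 V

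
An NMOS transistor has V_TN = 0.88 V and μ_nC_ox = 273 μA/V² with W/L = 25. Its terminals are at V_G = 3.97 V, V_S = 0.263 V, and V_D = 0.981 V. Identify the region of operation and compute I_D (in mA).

V_GS = V_G − V_S = 3.97 − 0.263 = 3.71 V; V_DS = V_D − V_S = 0.981 − 0.263 = 0.718 V.
k_n = μ_nC_ox · (W/L) = 6.825 mA/V².
V_ov = V_GS − V_TN = 3.71 − 0.88 = 2.83 V.
Since V_DS = 0.718 V < V_ov = 2.83 V, the device is in the triode region.
I_D = k_n [V_ov · V_DS − ½ V_DS²] = 6.825 × [2.83 × 0.718 − 0.5 × 0.718²] = 12.1 mA.

Triode; I_D = 12.1 mA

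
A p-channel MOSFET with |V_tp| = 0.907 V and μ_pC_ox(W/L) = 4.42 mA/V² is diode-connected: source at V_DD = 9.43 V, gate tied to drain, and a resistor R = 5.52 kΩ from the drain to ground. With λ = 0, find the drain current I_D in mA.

With gate tied to drain, V_SG = V_SD ≥ V_SG − |V_tp|, so the device is in saturation.
KCL at the drain: ½ k_p (V_SG − |V_tp|)² = (V_DD − V_SG)/R.
Let x = V_SG − 0.907. Then 12.2 x² + x − 8.523 = 0, giving x = 0.796 V (positive root), so V_SG = 1.7 V.
I_D = (V_DD − V_SG)/R = (9.43 − 1.7) / 5.52 = 1.4 mA.

I_D = 1.40 mA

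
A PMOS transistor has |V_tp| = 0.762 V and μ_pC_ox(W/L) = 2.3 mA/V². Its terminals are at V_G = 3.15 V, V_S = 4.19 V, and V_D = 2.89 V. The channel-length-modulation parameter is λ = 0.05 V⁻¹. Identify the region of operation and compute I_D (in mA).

Saturation; I_D = 0.0947 mA

V_SG = V_S − V_G = 4.19 − 3.15 = 1.04 V; V_SD = V_S − V_D = 4.19 − 2.89 = 1.3 V.
V_ov = V_SG − |V_tp| = 1.04 − 0.762 = 0.278 V.
Since V_SD = 1.3 V ≥ V_ov = 0.278 V, the device is in saturation.
I_D = ½ k_p V_ov² (1 + λ V_SD) = 0.5 × 2.3 × 0.278² × (1 + 0.05 × 1.3) = 0.0947 mA.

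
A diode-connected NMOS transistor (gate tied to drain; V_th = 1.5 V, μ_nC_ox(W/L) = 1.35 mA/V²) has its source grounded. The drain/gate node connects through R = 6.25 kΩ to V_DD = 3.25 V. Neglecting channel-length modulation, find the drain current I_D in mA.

With gate tied to drain, V_GS = V_DS ≥ V_GS − V_th, so the device is in saturation.
KCL at the drain: ½ k_n (V_GS − V_th)² = (V_DD − V_GS)/R.
Let x = V_GS − 1.5. Then 4.22 x² + x − 1.75 = 0, giving x = 0.536 V (positive root), so V_GS = 2.04 V.
I_D = (V_DD − V_GS)/R = (3.25 − 2.04) / 6.25 = 0.194 mA.

I_D = 0.194 mA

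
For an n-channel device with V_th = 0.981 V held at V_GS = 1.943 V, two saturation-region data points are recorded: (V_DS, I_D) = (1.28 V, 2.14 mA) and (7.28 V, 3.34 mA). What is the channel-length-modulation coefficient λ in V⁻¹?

λ = 0.106 V⁻¹

With V_GS fixed, I_D ∝ (1 + λ V_DS) in saturation, so I_D2/I_D1 = (1 + λ V_DS2)/(1 + λ V_DS1).
3.34/2.14 = 1.561 = (1 + 7.28 λ)/(1 + 1.28 λ).
Solving: λ (I_D1 V_DS2 − I_D2 V_DS1) = I_D2 − I_D1, so λ = (3.34 − 2.14) / (2.14 × 7.28 − 3.34 × 1.28) = 1.2 / 11.3 = 0.106 V⁻¹.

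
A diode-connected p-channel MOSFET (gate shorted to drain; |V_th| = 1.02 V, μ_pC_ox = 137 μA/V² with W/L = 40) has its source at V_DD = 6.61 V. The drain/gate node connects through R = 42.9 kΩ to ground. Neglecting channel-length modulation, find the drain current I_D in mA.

I_D = 0.125 mA

With gate tied to drain, V_SG = V_SD ≥ V_SG − |V_th|, so the device is in saturation.
k_p = μ_pC_ox · (W/L) = 5.48 mA/V².
KCL at the drain: ½ k_p (V_SG − |V_th|)² = (V_DD − V_SG)/R.
Let x = V_SG − 1.02. Then 118 x² + x − 5.59 = 0, giving x = 0.214 V (positive root), so V_SG = 1.23 V.
I_D = (V_DD − V_SG)/R = (6.61 − 1.23) / 42.9 = 0.125 mA.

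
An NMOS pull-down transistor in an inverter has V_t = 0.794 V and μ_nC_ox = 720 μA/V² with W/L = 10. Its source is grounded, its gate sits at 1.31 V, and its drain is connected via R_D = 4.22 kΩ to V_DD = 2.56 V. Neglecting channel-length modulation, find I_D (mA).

V_GS = V_G = 1.31 V, so V_ov = 1.31 − 0.794 = 0.516 V.
k_n = μ_nC_ox · (W/L) = 7.2 mA/V².
Assume saturation: I_D = ½ k_n V_ov² = 0.5 × 7.2 × 0.516² = 0.959 mA, giving V_DS = V_DD − I_D R_D = 2.56 − 0.959 × 4.22 = -1.48 V.
But -1.48 V < V_ov = 0.516 V, so the device is actually in triode.
In triode I_D = k_n[V_ov V_DS − ½ V_DS²] and I_D = (V_DD − V_DS)/R_D. Equating: 15.2 V_DS² − 16.68 V_DS + 2.56 = 0, giving V_DS = 0.185 V (the root below V_ov).
I_D = (2.56 − 0.185) / 4.22 = 0.563 mA.

I_D = 0.563 mA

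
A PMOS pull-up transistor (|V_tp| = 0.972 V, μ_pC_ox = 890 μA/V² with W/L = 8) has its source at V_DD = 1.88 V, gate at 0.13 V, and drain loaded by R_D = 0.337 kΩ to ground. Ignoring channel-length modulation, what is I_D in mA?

I_D = 2.15 mA

V_SG = V_DD − V_G = 1.88 − 0.13 = 1.75 V, so V_ov = 1.75 − 0.972 = 0.778 V.
k_p = μ_pC_ox · (W/L) = 7.12 mA/V².
Assume saturation: I_D = ½ k_p V_ov² = 0.5 × 7.12 × 0.778² = 2.15 mA, giving V_SD = V_DD − I_D R_D = 1.88 − 2.15 × 0.337 = 1.15 V.
V_SD = 1.15 V ≥ V_ov = 0.778 V, confirming saturation.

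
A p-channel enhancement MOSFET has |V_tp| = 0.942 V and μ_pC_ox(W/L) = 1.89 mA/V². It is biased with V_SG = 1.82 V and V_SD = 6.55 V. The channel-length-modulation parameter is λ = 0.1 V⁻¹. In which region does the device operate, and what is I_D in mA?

Saturation; I_D = 1.21 mA

V_ov = V_SG − |V_tp| = 1.82 − 0.942 = 0.878 V.
Since V_SD = 6.55 V ≥ V_ov = 0.878 V, the device is in saturation.
I_D = ½ k_p V_ov² (1 + λ V_SD) = 0.5 × 1.89 × 0.878² × (1 + 0.1 × 6.55) = 1.21 mA.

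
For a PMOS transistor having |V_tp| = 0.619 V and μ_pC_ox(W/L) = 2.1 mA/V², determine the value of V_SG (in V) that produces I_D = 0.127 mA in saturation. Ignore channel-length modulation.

In saturation I_D = ½ k_p (V_SG − |V_tp|)², so V_SG − |V_tp| = √(2 I_D / k_p) = √(2 × 0.127 / 2.1) = 0.348 V.
V_SG = 0.619 + 0.348 = 0.967 V.

V_SG = 0.967 V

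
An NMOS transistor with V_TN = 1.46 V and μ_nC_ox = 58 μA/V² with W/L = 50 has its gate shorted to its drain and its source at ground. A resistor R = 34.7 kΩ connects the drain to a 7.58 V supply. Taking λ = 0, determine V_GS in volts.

With gate tied to drain, V_GS = V_DS ≥ V_GS − V_TN, so the device is in saturation.
k_n = μ_nC_ox · (W/L) = 2.9 mA/V².
KCL at the drain: ½ k_n (V_GS − V_TN)² = (V_DD − V_GS)/R.
Let x = V_GS − 1.46. Then 50.3 x² + x − 6.12 = 0, giving x = 0.339 V (positive root), so V_GS = 1.8 V.
I_D = (V_DD − V_GS)/R = (7.58 − 1.8) / 34.7 = 0.167 mA.

V_GS = 1.80 V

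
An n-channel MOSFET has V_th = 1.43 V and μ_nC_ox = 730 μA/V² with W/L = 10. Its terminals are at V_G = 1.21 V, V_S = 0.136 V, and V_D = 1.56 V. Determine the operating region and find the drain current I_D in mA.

V_GS = V_G − V_S = 1.21 − 0.136 = 1.07 V; V_DS = V_D − V_S = 1.56 − 0.136 = 1.42 V.
V_GS = 1.07 V < V_th = 1.43 V, so the transistor is in cutoff.

Cutoff; I_D = 0 mA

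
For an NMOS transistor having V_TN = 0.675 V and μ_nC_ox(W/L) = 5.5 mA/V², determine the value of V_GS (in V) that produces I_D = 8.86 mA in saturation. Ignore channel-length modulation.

In saturation I_D = ½ k_n (V_GS − V_TN)², so V_GS − V_TN = √(2 I_D / k_n) = √(2 × 8.86 / 5.5) = 1.79 V.
V_GS = 0.675 + 1.79 = 2.47 V.

V_GS = 2.47 V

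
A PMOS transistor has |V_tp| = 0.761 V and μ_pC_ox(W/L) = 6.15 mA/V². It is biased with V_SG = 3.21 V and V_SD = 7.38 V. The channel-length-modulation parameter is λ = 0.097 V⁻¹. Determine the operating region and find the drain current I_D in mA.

Saturation; I_D = 31.6 mA

V_ov = V_SG − |V_tp| = 3.21 − 0.761 = 2.45 V.
Since V_SD = 7.38 V ≥ V_ov = 2.45 V, the device is in saturation.
I_D = ½ k_p V_ov² (1 + λ V_SD) = 0.5 × 6.15 × 2.45² × (1 + 0.097 × 7.38) = 31.6 mA.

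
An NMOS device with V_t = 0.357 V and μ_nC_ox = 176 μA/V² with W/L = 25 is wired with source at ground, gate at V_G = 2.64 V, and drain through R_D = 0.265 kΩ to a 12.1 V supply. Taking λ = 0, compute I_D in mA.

I_D = 11.5 mA

V_GS = V_G = 2.64 V, so V_ov = 2.64 − 0.357 = 2.28 V.
k_n = μ_nC_ox · (W/L) = 4.4 mA/V².
Assume saturation: I_D = ½ k_n V_ov² = 0.5 × 4.4 × 2.28² = 11.5 mA, giving V_DS = V_DD − I_D R_D = 12.1 − 11.5 × 0.265 = 9.06 V.
V_DS = 9.06 V ≥ V_ov = 2.28 V, confirming saturation.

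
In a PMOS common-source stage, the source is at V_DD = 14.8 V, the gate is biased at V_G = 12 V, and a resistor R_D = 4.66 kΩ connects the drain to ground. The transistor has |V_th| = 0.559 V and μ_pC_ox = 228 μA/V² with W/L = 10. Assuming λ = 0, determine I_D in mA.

V_SG = V_DD − V_G = 14.8 − 12 = 2.8 V, so V_ov = 2.8 − 0.559 = 2.24 V.
k_p = μ_pC_ox · (W/L) = 2.28 mA/V².
Assume saturation: I_D = ½ k_p V_ov² = 0.5 × 2.28 × 2.24² = 5.73 mA, giving V_SD = V_DD − I_D R_D = 14.8 − 5.73 × 4.66 = -11.9 V.
But -11.9 V < V_ov = 2.24 V, so the device is actually in triode.
In triode I_D = k_p[V_ov V_SD − ½ V_SD²] and I_D = (V_DD − V_SD)/R_D. Equating: 5.31 V_SD² − 24.81 V_SD + 14.8 = 0, giving V_SD = 0.702 V (the root below V_ov).
I_D = (14.8 − 0.702) / 4.66 = 3.03 mA.

I_D = 3.03 mA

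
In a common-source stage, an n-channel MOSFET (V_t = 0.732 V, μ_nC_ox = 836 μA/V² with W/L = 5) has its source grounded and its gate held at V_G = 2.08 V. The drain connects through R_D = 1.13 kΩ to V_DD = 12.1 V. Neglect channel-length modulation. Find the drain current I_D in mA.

I_D = 3.80 mA

V_GS = V_G = 2.08 V, so V_ov = 2.08 − 0.732 = 1.35 V.
k_n = μ_nC_ox · (W/L) = 4.18 mA/V².
Assume saturation: I_D = ½ k_n V_ov² = 0.5 × 4.18 × 1.35² = 3.8 mA, giving V_DS = V_DD − I_D R_D = 12.1 − 3.8 × 1.13 = 7.81 V.
V_DS = 7.81 V ≥ V_ov = 1.35 V, confirming saturation.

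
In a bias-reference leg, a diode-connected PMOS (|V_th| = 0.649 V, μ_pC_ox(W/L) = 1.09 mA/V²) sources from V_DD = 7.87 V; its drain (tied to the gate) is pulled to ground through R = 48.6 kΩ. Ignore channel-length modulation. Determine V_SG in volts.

With gate tied to drain, V_SG = V_SD ≥ V_SG − |V_th|, so the device is in saturation.
KCL at the drain: ½ k_p (V_SG − |V_th|)² = (V_DD − V_SG)/R.
Let x = V_SG − 0.649. Then 26.5 x² + x − 7.221 = 0, giving x = 0.504 V (positive root), so V_SG = 1.15 V.
I_D = (V_DD − V_SG)/R = (7.87 − 1.15) / 48.6 = 0.138 mA.

V_SG = 1.15 V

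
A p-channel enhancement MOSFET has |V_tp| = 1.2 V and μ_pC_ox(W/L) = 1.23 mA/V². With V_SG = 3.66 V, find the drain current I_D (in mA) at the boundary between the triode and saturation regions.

At the boundary V_SD = V_ov = V_SG − |V_tp| = 3.66 − 1.2 = 2.46 V.
I_D = ½ k_p V_ov² = 0.5 × 1.23 × 2.46² = 3.72 mA.

I_D = 3.72 mA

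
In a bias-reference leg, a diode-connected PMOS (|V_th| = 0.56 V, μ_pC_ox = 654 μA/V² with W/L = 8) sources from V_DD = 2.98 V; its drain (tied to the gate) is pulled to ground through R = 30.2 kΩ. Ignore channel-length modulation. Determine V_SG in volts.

With gate tied to drain, V_SG = V_SD ≥ V_SG − |V_th|, so the device is in saturation.
k_p = μ_pC_ox · (W/L) = 5.232 mA/V².
KCL at the drain: ½ k_p (V_SG − |V_th|)² = (V_DD − V_SG)/R.
Let x = V_SG − 0.56. Then 79 x² + x − 2.42 = 0, giving x = 0.169 V (positive root), so V_SG = 0.729 V.
I_D = (V_DD − V_SG)/R = (2.98 − 0.729) / 30.2 = 0.0745 mA.

V_SG = 0.729 V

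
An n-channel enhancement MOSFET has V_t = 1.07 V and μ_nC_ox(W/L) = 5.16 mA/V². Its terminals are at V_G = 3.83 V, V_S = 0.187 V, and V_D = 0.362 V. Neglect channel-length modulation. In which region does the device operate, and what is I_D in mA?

V_GS = V_G − V_S = 3.83 − 0.187 = 3.64 V; V_DS = V_D − V_S = 0.362 − 0.187 = 0.175 V.
V_ov = V_GS − V_t = 3.64 − 1.07 = 2.57 V.
Since V_DS = 0.175 V < V_ov = 2.57 V, the device is in the triode region.
I_D = k_n [V_ov · V_DS − ½ V_DS²] = 5.16 × [2.57 × 0.175 − 0.5 × 0.175²] = 2.24 mA.

Triode; I_D = 2.24 mA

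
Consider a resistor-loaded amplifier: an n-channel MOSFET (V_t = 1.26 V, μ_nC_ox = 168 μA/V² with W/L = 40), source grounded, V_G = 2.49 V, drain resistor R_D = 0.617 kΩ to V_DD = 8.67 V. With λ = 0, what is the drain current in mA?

V_GS = V_G = 2.49 V, so V_ov = 2.49 − 1.26 = 1.23 V.
k_n = μ_nC_ox · (W/L) = 6.72 mA/V².
Assume saturation: I_D = ½ k_n V_ov² = 0.5 × 6.72 × 1.23² = 5.08 mA, giving V_DS = V_DD − I_D R_D = 8.67 − 5.08 × 0.617 = 5.53 V.
V_DS = 5.53 V ≥ V_ov = 1.23 V, confirming saturation.

I_D = 5.08 mA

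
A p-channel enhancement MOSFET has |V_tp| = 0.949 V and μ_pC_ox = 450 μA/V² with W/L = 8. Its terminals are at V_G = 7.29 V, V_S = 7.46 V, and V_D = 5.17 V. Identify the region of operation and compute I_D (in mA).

V_SG = V_S − V_G = 7.46 − 7.29 = 0.17 V; V_SD = V_S − V_D = 7.46 − 5.17 = 2.29 V.
V_SG = 0.17 V < |V_tp| = 0.949 V, so the transistor is in cutoff.

Cutoff; I_D = 0 mA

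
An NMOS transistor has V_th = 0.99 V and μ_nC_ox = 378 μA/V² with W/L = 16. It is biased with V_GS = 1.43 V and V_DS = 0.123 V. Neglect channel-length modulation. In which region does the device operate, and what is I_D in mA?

Triode; I_D = 0.282 mA

k_n = μ_nC_ox · (W/L) = 6.048 mA/V².
V_ov = V_GS − V_th = 1.43 − 0.99 = 0.44 V.
Since V_DS = 0.123 V < V_ov = 0.44 V, the device is in the triode region.
I_D = k_n [V_ov · V_DS − ½ V_DS²] = 6.048 × [0.44 × 0.123 − 0.5 × 0.123²] = 0.282 mA.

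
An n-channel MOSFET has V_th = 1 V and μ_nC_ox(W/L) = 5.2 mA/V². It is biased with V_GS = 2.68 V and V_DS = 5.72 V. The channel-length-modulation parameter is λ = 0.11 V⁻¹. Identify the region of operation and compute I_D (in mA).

V_ov = V_GS − V_th = 2.68 − 1 = 1.68 V.
Since V_DS = 5.72 V ≥ V_ov = 1.68 V, the device is in saturation.
I_D = ½ k_n V_ov² (1 + λ V_DS) = 0.5 × 5.2 × 1.68² × (1 + 0.11 × 5.72) = 12 mA.

Saturation; I_D = 12.0 mA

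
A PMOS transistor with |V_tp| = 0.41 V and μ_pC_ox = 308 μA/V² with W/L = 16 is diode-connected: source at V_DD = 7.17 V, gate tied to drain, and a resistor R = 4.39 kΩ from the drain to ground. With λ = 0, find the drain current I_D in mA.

With gate tied to drain, V_SG = V_SD ≥ V_SG − |V_tp|, so the device is in saturation.
k_p = μ_pC_ox · (W/L) = 4.928 mA/V².
KCL at the drain: ½ k_p (V_SG − |V_tp|)² = (V_DD − V_SG)/R.
Let x = V_SG − 0.41. Then 10.8 x² + x − 6.76 = 0, giving x = 0.746 V (positive root), so V_SG = 1.16 V.
I_D = (V_DD − V_SG)/R = (7.17 − 1.16) / 4.39 = 1.37 mA.

I_D = 1.37 mA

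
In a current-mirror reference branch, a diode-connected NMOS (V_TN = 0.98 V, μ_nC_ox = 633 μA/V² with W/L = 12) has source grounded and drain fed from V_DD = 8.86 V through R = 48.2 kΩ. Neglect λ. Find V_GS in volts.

With gate tied to drain, V_GS = V_DS ≥ V_GS − V_TN, so the device is in saturation.
k_n = μ_nC_ox · (W/L) = 7.596 mA/V².
KCL at the drain: ½ k_n (V_GS − V_TN)² = (V_DD − V_GS)/R.
Let x = V_GS − 0.98. Then 183 x² + x − 7.88 = 0, giving x = 0.205 V (positive root), so V_GS = 1.18 V.
I_D = (V_DD − V_GS)/R = (8.86 − 1.18) / 48.2 = 0.159 mA.

V_GS = 1.18 V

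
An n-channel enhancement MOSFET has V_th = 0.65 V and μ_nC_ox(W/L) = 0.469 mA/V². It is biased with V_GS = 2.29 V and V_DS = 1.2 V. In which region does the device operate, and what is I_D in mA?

V_ov = V_GS − V_th = 2.29 − 0.65 = 1.64 V.
Since V_DS = 1.2 V < V_ov = 1.64 V, the device is in the triode region.
I_D = k_n [V_ov · V_DS − ½ V_DS²] = 0.469 × [1.64 × 1.2 − 0.5 × 1.2²] = 0.585 mA.

Triode; I_D = 0.585 mA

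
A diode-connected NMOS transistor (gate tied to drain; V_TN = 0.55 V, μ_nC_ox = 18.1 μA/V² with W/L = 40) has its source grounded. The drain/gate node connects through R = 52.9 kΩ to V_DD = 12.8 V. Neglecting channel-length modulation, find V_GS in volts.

V_GS = 1.32 V

With gate tied to drain, V_GS = V_DS ≥ V_GS − V_TN, so the device is in saturation.
k_n = μ_nC_ox · (W/L) = 0.724 mA/V².
KCL at the drain: ½ k_n (V_GS − V_TN)² = (V_DD − V_GS)/R.
Let x = V_GS − 0.55. Then 19.1 x² + x − 12.25 = 0, giving x = 0.774 V (positive root), so V_GS = 1.32 V.
I_D = (V_DD − V_GS)/R = (12.8 − 1.32) / 52.9 = 0.217 mA.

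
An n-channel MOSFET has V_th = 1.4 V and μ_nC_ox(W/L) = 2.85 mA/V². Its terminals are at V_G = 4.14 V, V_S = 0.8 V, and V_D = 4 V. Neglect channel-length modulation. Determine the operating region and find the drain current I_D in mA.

Saturation; I_D = 5.36 mA

V_GS = V_G − V_S = 4.14 − 0.8 = 3.34 V; V_DS = V_D − V_S = 4 − 0.8 = 3.2 V.
V_ov = V_GS − V_th = 3.34 − 1.4 = 1.94 V.
Since V_DS = 3.2 V ≥ V_ov = 1.94 V, the device is in saturation.
I_D = ½ k_n V_ov² = 0.5 × 2.85 × 1.94² = 5.36 mA.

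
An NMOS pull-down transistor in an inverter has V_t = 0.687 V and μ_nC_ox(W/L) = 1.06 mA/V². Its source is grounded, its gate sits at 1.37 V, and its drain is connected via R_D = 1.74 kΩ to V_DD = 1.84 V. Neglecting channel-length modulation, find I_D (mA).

V_GS = V_G = 1.37 V, so V_ov = 1.37 − 0.687 = 0.683 V.
Assume saturation: I_D = ½ k_n V_ov² = 0.5 × 1.06 × 0.683² = 0.247 mA, giving V_DS = V_DD − I_D R_D = 1.84 − 0.247 × 1.74 = 1.41 V.
V_DS = 1.41 V ≥ V_ov = 0.683 V, confirming saturation.

I_D = 0.247 mA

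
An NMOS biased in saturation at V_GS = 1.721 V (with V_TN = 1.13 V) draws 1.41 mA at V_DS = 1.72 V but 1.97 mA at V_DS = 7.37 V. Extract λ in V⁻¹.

With V_GS fixed, I_D ∝ (1 + λ V_DS) in saturation, so I_D2/I_D1 = (1 + λ V_DS2)/(1 + λ V_DS1).
1.97/1.41 = 1.397 = (1 + 7.37 λ)/(1 + 1.72 λ).
Solving: λ (I_D1 V_DS2 − I_D2 V_DS1) = I_D2 − I_D1, so λ = (1.97 − 1.41) / (1.41 × 7.37 − 1.97 × 1.72) = 0.56 / 7 = 0.08 V⁻¹.

λ = 0.0800 V⁻¹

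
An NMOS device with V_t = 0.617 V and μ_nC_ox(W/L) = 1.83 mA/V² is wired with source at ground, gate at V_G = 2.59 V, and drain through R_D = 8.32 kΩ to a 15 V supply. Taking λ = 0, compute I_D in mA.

V_GS = V_G = 2.59 V, so V_ov = 2.59 − 0.617 = 1.97 V.
Assume saturation: I_D = ½ k_n V_ov² = 0.5 × 1.83 × 1.97² = 3.56 mA, giving V_DS = V_DD − I_D R_D = 15 − 3.56 × 8.32 = -14.6 V.
But -14.6 V < V_ov = 1.97 V, so the device is actually in triode.
In triode I_D = k_n[V_ov V_DS − ½ V_DS²] and I_D = (V_DD − V_DS)/R_D. Equating: 7.61 V_DS² − 31.04 V_DS + 15 = 0, giving V_DS = 0.56 V (the root below V_ov).
I_D = (15 − 0.56) / 8.32 = 1.74 mA.

I_D = 1.74 mA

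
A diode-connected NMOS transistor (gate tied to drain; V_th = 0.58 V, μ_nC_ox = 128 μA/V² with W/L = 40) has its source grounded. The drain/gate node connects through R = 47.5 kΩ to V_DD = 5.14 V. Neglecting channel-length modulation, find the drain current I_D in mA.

With gate tied to drain, V_GS = V_DS ≥ V_GS − V_th, so the device is in saturation.
k_n = μ_nC_ox · (W/L) = 5.12 mA/V².
KCL at the drain: ½ k_n (V_GS − V_th)² = (V_DD − V_GS)/R.
Let x = V_GS − 0.58. Then 122 x² + x − 4.56 = 0, giving x = 0.19 V (positive root), so V_GS = 0.77 V.
I_D = (V_DD − V_GS)/R = (5.14 − 0.77) / 47.5 = 0.092 mA.

I_D = 0.0920 mA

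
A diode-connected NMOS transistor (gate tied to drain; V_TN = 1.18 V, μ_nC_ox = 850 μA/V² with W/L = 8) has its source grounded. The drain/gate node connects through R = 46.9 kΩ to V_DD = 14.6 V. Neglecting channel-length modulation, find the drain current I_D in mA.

I_D = 0.280 mA

With gate tied to drain, V_GS = V_DS ≥ V_GS − V_TN, so the device is in saturation.
k_n = μ_nC_ox · (W/L) = 6.8 mA/V².
KCL at the drain: ½ k_n (V_GS − V_TN)² = (V_DD − V_GS)/R.
Let x = V_GS − 1.18. Then 159 x² + x − 13.42 = 0, giving x = 0.287 V (positive root), so V_GS = 1.47 V.
I_D = (V_DD − V_GS)/R = (14.6 − 1.47) / 46.9 = 0.28 mA.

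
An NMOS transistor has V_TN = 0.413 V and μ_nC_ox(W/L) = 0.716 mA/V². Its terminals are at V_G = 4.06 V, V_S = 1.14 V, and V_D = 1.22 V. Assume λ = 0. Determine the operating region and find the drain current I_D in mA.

V_GS = V_G − V_S = 4.06 − 1.14 = 2.92 V; V_DS = V_D − V_S = 1.22 − 1.14 = 0.08 V.
V_ov = V_GS − V_TN = 2.92 − 0.413 = 2.51 V.
Since V_DS = 0.08 V < V_ov = 2.51 V, the device is in the triode region.
I_D = k_n [V_ov · V_DS − ½ V_DS²] = 0.716 × [2.51 × 0.08 − 0.5 × 0.08²] = 0.141 mA.

Triode; I_D = 0.141 mA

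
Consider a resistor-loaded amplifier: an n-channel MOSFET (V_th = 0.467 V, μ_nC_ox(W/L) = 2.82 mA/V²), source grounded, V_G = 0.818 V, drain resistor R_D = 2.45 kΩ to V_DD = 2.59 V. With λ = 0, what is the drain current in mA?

I_D = 0.174 mA

V_GS = V_G = 0.818 V, so V_ov = 0.818 − 0.467 = 0.351 V.
Assume saturation: I_D = ½ k_n V_ov² = 0.5 × 2.82 × 0.351² = 0.174 mA, giving V_DS = V_DD − I_D R_D = 2.59 − 0.174 × 2.45 = 2.16 V.
V_DS = 2.16 V ≥ V_ov = 0.351 V, confirming saturation.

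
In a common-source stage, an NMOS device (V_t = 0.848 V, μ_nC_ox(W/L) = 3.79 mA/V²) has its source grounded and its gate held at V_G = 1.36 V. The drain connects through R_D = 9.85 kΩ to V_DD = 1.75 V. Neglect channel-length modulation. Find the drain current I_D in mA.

V_GS = V_G = 1.36 V, so V_ov = 1.36 − 0.848 = 0.512 V.
Assume saturation: I_D = ½ k_n V_ov² = 0.5 × 3.79 × 0.512² = 0.497 mA, giving V_DS = V_DD − I_D R_D = 1.75 − 0.497 × 9.85 = -3.14 V.
But -3.14 V < V_ov = 0.512 V, so the device is actually in triode.
In triode I_D = k_n[V_ov V_DS − ½ V_DS²] and I_D = (V_DD − V_DS)/R_D. Equating: 18.7 V_DS² − 20.11 V_DS + 1.75 = 0, giving V_DS = 0.0955 V (the root below V_ov).
I_D = (1.75 − 0.0955) / 9.85 = 0.168 mA.

I_D = 0.168 mA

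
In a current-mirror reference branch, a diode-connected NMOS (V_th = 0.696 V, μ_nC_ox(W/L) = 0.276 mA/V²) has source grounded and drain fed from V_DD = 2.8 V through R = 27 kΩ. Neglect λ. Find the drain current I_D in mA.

With gate tied to drain, V_GS = V_DS ≥ V_GS − V_th, so the device is in saturation.
KCL at the drain: ½ k_n (V_GS − V_th)² = (V_DD − V_GS)/R.
Let x = V_GS − 0.696. Then 3.73 x² + x − 2.104 = 0, giving x = 0.629 V (positive root), so V_GS = 1.33 V.
I_D = (V_DD − V_GS)/R = (2.8 − 1.33) / 27 = 0.0546 mA.

I_D = 0.0546 mA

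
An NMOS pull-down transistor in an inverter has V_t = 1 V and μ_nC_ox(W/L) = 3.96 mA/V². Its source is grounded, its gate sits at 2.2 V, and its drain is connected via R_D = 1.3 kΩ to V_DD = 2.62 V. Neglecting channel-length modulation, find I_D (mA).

I_D = 1.68 mA

V_GS = V_G = 2.2 V, so V_ov = 2.2 − 1 = 1.2 V.
Assume saturation: I_D = ½ k_n V_ov² = 0.5 × 3.96 × 1.2² = 2.85 mA, giving V_DS = V_DD − I_D R_D = 2.62 − 2.85 × 1.3 = -1.09 V.
But -1.09 V < V_ov = 1.2 V, so the device is actually in triode.
In triode I_D = k_n[V_ov V_DS − ½ V_DS²] and I_D = (V_DD − V_DS)/R_D. Equating: 2.57 V_DS² − 7.178 V_DS + 2.62 = 0, giving V_DS = 0.432 V (the root below V_ov).
I_D = (2.62 − 0.432) / 1.3 = 1.68 mA.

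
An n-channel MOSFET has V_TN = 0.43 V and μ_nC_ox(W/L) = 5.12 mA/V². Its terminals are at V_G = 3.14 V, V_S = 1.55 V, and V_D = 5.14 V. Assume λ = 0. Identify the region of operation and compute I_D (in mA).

V_GS = V_G − V_S = 3.14 − 1.55 = 1.59 V; V_DS = V_D − V_S = 5.14 − 1.55 = 3.59 V.
V_ov = V_GS − V_TN = 1.59 − 0.43 = 1.16 V.
Since V_DS = 3.59 V ≥ V_ov = 1.16 V, the device is in saturation.
I_D = ½ k_n V_ov² = 0.5 × 5.12 × 1.16² = 3.44 mA.

Saturation; I_D = 3.44 mA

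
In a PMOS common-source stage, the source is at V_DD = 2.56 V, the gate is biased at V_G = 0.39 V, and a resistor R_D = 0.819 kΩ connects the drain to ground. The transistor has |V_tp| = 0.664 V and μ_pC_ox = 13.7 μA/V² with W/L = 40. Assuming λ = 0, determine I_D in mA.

V_SG = V_DD − V_G = 2.56 − 0.39 = 2.17 V, so V_ov = 2.17 − 0.664 = 1.51 V.
k_p = μ_pC_ox · (W/L) = 0.548 mA/V².
Assume saturation: I_D = ½ k_p V_ov² = 0.5 × 0.548 × 1.51² = 0.621 mA, giving V_SD = V_DD − I_D R_D = 2.56 − 0.621 × 0.819 = 2.05 V.
V_SD = 2.05 V ≥ V_ov = 1.51 V, confirming saturation.

I_D = 0.621 mA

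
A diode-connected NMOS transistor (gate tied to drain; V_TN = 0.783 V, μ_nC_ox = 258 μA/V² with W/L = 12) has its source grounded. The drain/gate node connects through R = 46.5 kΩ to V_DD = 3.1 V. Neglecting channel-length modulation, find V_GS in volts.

V_GS = 0.956 V

With gate tied to drain, V_GS = V_DS ≥ V_GS − V_TN, so the device is in saturation.
k_n = μ_nC_ox · (W/L) = 3.096 mA/V².
KCL at the drain: ½ k_n (V_GS − V_TN)² = (V_DD − V_GS)/R.
Let x = V_GS − 0.783. Then 72 x² + x − 2.317 = 0, giving x = 0.173 V (positive root), so V_GS = 0.956 V.
I_D = (V_DD − V_GS)/R = (3.1 − 0.956) / 46.5 = 0.0461 mA.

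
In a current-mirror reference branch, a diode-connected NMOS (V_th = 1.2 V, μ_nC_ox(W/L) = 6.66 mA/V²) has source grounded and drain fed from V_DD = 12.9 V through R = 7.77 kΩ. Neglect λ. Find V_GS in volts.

V_GS = 1.85 V

With gate tied to drain, V_GS = V_DS ≥ V_GS − V_th, so the device is in saturation.
KCL at the drain: ½ k_n (V_GS − V_th)² = (V_DD − V_GS)/R.
Let x = V_GS − 1.2. Then 25.9 x² + x − 11.7 = 0, giving x = 0.653 V (positive root), so V_GS = 1.85 V.
I_D = (V_DD − V_GS)/R = (12.9 − 1.85) / 7.77 = 1.42 mA.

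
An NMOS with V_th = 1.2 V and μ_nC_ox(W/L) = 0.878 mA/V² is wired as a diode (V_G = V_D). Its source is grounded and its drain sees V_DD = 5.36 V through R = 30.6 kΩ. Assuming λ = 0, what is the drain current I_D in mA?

With gate tied to drain, V_GS = V_DS ≥ V_GS − V_th, so the device is in saturation.
KCL at the drain: ½ k_n (V_GS − V_th)² = (V_DD − V_GS)/R.
Let x = V_GS − 1.2. Then 13.4 x² + x − 4.16 = 0, giving x = 0.521 V (positive root), so V_GS = 1.72 V.
I_D = (V_DD − V_GS)/R = (5.36 − 1.72) / 30.6 = 0.119 mA.

I_D = 0.119 mA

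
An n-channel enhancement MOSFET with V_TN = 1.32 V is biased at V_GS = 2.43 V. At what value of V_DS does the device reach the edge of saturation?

The boundary between triode and saturation is V_DS = V_GS − V_TN = V_ov.
V_ov = 2.43 − 1.32 = 1.11 V.

V_DS,sat = 1.11 V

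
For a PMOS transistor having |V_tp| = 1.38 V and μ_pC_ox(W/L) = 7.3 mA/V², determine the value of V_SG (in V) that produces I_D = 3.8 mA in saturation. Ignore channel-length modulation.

V_SG = 2.40 V

In saturation I_D = ½ k_p (V_SG − |V_tp|)², so V_SG − |V_tp| = √(2 I_D / k_p) = √(2 × 3.8 / 7.3) = 1.02 V.
V_SG = 1.38 + 1.02 = 2.4 V.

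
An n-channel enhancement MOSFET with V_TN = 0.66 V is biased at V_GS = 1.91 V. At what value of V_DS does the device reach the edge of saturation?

The boundary between triode and saturation is V_DS = V_GS − V_TN = V_ov.
V_ov = 1.91 − 0.66 = 1.25 V.

V_DS,sat = 1.25 V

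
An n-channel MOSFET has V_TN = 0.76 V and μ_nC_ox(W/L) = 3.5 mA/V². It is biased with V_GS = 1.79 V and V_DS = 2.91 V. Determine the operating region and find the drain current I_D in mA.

V_ov = V_GS − V_TN = 1.79 − 0.76 = 1.03 V.
Since V_DS = 2.91 V ≥ V_ov = 1.03 V, the device is in saturation.
I_D = ½ k_n V_ov² = 0.5 × 3.5 × 1.03² = 1.86 mA.

Saturation; I_D = 1.86 mA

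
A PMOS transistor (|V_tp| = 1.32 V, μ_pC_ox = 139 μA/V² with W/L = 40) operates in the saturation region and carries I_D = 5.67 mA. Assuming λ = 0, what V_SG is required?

V_SG = 2.75 V

k_p = μ_pC_ox · (W/L) = 5.56 mA/V².
In saturation I_D = ½ k_p (V_SG − |V_tp|)², so V_SG − |V_tp| = √(2 I_D / k_p) = √(2 × 5.67 / 5.56) = 1.43 V.
V_SG = 1.32 + 1.43 = 2.75 V.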